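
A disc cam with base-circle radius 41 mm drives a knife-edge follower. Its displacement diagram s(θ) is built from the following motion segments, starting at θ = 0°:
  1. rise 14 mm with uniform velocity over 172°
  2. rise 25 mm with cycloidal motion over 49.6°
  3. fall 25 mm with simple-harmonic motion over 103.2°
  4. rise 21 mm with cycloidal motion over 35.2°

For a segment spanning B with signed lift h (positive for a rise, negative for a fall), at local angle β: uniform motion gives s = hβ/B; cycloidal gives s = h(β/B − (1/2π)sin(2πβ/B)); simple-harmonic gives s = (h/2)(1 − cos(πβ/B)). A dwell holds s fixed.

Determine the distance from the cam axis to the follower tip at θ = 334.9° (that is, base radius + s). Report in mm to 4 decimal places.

seg 1 [0°–172°] uniform, h=14: full span → s += 14 → s = 14.0000
seg 2 [172°–221.6°] cycloidal, h=25: full span → s += 25 → s = 39.0000
seg 3 [221.6°–324.8°] simple-harmonic, h=-25: full span → s += -25 → s = 14.0000
seg 4 [324.8°–360°] cycloidal, h=21: θ=334.9° here. β=10.1, B=35.2. 21·(0.2869 − sin(2π·0.2869)/(2π)) = 2.7729 → s = 16.7729
radial distance = base radius + s = 41 + 16.7729 = 57.7729

57.7729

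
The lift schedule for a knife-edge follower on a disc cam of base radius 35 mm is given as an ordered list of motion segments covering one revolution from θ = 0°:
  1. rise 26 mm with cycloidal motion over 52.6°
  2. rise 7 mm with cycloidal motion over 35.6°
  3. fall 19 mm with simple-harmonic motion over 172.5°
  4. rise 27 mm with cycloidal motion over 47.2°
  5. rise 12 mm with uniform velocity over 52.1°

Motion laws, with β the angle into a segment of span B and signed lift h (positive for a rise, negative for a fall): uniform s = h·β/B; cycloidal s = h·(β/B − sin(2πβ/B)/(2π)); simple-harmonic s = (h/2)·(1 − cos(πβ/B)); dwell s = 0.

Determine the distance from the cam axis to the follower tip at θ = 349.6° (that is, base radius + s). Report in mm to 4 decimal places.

seg 1 [0°–52.6°] cycloidal, h=26: full span → s += 26 → s = 26.0000
seg 2 [52.6°–88.2°] cycloidal, h=7: full span → s += 7 → s = 33.0000
seg 3 [88.2°–260.7°] simple-harmonic, h=-19: full span → s += -19 → s = 14.0000
seg 4 [260.7°–307.9°] cycloidal, h=27: full span → s += 27 → s = 41.0000
seg 5 [307.9°–360°] uniform, h=12: θ=349.6° here. β=41.7, B=52.1. 12·41.7/52.1 = 9.6046 → s = 50.6046
radial distance = base radius + s = 35 + 50.6046 = 85.6046

85.6046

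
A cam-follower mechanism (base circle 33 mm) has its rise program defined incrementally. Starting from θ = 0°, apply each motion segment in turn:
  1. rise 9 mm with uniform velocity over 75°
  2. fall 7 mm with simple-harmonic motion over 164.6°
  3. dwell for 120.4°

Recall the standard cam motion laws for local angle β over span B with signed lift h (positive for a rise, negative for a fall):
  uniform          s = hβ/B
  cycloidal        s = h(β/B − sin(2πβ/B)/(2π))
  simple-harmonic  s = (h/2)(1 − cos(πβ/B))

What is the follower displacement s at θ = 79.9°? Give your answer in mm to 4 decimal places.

seg 1 [0°–75°] uniform, h=9: full span → s += 9 → s = 9.0000
seg 2 [75°–239.6°] simple-harmonic, h=-7: θ=79.9° here. β=4.9, B=164.6. -7/2·(1 − cos(π·0.0298)) = -0.0153 → s = 8.9847

8.9847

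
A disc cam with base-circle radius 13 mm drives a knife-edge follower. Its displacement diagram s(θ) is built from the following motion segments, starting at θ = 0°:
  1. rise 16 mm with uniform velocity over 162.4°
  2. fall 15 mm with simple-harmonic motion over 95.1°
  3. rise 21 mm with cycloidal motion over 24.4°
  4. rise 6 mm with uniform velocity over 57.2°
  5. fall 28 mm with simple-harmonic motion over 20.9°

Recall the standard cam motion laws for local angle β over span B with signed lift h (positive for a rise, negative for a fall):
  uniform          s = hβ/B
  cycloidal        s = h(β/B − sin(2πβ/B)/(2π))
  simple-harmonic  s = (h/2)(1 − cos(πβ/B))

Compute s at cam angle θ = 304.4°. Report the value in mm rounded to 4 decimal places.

seg 1 [0°–162.4°] uniform, h=16: full span → s += 16 → s = 16.0000
seg 2 [162.4°–257.5°] simple-harmonic, h=-15: full span → s += -15 → s = 1.0000
seg 3 [257.5°–281.9°] cycloidal, h=21: full span → s += 21 → s = 22.0000
seg 4 [281.9°–339.1°] uniform, h=6: θ=304.4° here. β=22.5, B=57.2. 6·22.5/57.2 = 2.3601 → s = 24.3601

24.3601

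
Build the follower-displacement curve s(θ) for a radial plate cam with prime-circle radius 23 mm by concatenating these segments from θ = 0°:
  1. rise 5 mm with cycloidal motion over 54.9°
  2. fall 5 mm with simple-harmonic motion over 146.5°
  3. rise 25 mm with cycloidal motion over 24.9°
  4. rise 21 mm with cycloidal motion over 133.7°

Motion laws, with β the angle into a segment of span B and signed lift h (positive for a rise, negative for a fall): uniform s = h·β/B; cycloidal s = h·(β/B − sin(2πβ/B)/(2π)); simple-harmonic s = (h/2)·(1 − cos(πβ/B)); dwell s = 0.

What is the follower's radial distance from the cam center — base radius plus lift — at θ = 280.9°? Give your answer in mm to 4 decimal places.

seg 1 [0°–54.9°] cycloidal, h=5: full span → s += 5 → s = 5.0000
seg 2 [54.9°–201.4°] simple-harmonic, h=-5: full span → s += -5 → s = 0.0000
seg 3 [201.4°–226.3°] cycloidal, h=25: full span → s += 25 → s = 25.0000
seg 4 [226.3°–360°] cycloidal, h=21: θ=280.9° here. β=54.6, B=133.7. 21·(0.4084 − sin(2π·0.4084)/(2π)) = 6.7564 → s = 31.7564
radial distance = base radius + s = 23 + 31.7564 = 54.7564

54.7564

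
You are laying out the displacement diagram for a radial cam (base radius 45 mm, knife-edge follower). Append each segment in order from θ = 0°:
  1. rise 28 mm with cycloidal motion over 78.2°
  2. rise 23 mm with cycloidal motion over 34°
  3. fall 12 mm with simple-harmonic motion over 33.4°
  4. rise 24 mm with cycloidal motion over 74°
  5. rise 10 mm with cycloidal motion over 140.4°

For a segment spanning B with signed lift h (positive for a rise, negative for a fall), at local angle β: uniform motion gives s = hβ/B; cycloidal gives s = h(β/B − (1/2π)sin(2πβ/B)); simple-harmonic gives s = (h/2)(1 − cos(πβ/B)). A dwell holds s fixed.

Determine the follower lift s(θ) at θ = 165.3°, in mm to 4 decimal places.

seg 1 [0°–78.2°] cycloidal, h=28: full span → s += 28 → s = 28.0000
seg 2 [78.2°–112.2°] cycloidal, h=23: full span → s += 23 → s = 51.0000
seg 3 [112.2°–145.6°] simple-harmonic, h=-12: full span → s += -12 → s = 39.0000
seg 4 [145.6°–219.6°] cycloidal, h=24: θ=165.3° here. β=19.7, B=74. 24·(0.2662 − sin(2π·0.2662)/(2π)) = 2.5893 → s = 41.5893

41.5893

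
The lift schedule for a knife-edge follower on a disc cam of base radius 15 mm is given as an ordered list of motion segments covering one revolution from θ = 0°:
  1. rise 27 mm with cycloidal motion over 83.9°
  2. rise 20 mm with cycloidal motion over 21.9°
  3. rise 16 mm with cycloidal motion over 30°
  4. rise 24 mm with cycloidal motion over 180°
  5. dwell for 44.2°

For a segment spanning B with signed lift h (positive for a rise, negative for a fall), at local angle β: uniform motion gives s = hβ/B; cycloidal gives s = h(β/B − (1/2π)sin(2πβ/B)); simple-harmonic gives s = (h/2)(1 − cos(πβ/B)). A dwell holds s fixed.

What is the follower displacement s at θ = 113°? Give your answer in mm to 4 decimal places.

seg 1 [0°–83.9°] cycloidal, h=27: full span → s += 27 → s = 27.0000
seg 2 [83.9°–105.8°] cycloidal, h=20: full span → s += 20 → s = 47.0000
seg 3 [105.8°–135.8°] cycloidal, h=16: θ=113° here. β=7.2, B=30. 16·(0.2400 − sin(2π·0.2400)/(2π)) = 1.2985 → s = 48.2985

48.2985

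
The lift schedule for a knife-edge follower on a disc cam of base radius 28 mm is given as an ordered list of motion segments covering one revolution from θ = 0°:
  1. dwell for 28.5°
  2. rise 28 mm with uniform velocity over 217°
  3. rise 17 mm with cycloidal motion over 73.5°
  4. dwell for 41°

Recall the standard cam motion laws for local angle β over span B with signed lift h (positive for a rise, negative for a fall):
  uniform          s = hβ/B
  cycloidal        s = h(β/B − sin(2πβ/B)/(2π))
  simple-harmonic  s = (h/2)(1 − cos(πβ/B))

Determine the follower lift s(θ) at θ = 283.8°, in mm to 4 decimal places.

seg 1 [0°–28.5°] dwell: s stays 0.0000
seg 2 [28.5°–245.5°] uniform, h=28: full span → s += 28 → s = 28.0000
seg 3 [245.5°–319°] cycloidal, h=17: θ=283.8° here. β=38.3, B=73.5. 17·(0.5211 − sin(2π·0.5211)/(2π)) = 9.2160 → s = 37.2160

37.2160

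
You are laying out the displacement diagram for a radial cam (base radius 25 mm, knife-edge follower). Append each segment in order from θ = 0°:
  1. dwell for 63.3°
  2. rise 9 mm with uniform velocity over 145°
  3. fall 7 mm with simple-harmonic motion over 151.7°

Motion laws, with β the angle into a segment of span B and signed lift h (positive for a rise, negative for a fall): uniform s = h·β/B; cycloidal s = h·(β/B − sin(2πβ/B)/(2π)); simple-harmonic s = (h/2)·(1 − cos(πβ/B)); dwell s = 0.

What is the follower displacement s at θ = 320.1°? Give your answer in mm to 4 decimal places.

seg 1 [0°–63.3°] dwell: s stays 0.0000
seg 2 [63.3°–208.3°] uniform, h=9: full span → s += 9 → s = 9.0000
seg 3 [208.3°–360°] simple-harmonic, h=-7: θ=320.1° here. β=111.8, B=151.7. -7/2·(1 − cos(π·0.7370)) = -5.8716 → s = 3.1284

3.1284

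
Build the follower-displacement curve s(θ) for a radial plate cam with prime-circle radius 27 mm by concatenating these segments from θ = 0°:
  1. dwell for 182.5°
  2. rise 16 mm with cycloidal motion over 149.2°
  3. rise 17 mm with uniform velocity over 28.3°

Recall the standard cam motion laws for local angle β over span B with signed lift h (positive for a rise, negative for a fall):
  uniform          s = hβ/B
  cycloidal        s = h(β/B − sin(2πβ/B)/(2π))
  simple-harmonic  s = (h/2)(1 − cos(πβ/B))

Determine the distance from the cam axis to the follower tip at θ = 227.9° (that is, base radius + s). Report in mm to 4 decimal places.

seg 1 [0°–182.5°] dwell: s stays 0.0000
seg 2 [182.5°–331.7°] cycloidal, h=16: θ=227.9° here. β=45.4, B=149.2. 16·(0.3043 − sin(2π·0.3043)/(2π)) = 2.4689 → s = 2.4689
radial distance = base radius + s = 27 + 2.4689 = 29.4689

29.4689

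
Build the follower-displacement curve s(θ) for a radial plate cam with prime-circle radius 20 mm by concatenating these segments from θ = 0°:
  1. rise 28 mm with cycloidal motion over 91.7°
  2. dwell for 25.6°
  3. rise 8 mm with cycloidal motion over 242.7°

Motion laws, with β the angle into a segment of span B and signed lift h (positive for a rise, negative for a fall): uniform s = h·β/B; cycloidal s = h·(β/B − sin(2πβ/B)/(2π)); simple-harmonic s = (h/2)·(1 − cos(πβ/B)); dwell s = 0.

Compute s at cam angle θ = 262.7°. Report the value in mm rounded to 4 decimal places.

seg 1 [0°–91.7°] cycloidal, h=28: full span → s += 28 → s = 28.0000
seg 2 [91.7°–117.3°] dwell: s stays 28.0000
seg 3 [117.3°–360°] cycloidal, h=8: θ=262.7° here. β=145.4, B=242.7. 8·(0.5991 − sin(2π·0.5991)/(2π)) = 5.5353 → s = 33.5353

33.5353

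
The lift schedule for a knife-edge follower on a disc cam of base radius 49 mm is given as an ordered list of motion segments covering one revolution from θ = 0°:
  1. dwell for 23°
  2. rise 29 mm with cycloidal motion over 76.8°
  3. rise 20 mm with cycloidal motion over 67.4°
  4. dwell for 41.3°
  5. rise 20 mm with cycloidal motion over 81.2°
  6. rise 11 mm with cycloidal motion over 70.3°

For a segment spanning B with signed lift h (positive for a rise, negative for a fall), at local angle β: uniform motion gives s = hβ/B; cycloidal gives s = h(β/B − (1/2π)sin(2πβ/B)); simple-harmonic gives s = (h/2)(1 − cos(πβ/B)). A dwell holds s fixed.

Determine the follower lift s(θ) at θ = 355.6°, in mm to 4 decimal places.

seg 1 [0°–23°] dwell: s stays 0.0000
seg 2 [23°–99.8°] cycloidal, h=29: full span → s += 29 → s = 29.0000
seg 3 [99.8°–167.2°] cycloidal, h=20: full span → s += 20 → s = 49.0000
seg 4 [167.2°–208.5°] dwell: s stays 49.0000
seg 5 [208.5°–289.7°] cycloidal, h=20: full span → s += 20 → s = 69.0000
seg 6 [289.7°–360°] cycloidal, h=11: θ=355.6° here. β=65.9, B=70.3. 11·(0.9374 − sin(2π·0.9374)/(2π)) = 10.9824 → s = 79.9824

79.9824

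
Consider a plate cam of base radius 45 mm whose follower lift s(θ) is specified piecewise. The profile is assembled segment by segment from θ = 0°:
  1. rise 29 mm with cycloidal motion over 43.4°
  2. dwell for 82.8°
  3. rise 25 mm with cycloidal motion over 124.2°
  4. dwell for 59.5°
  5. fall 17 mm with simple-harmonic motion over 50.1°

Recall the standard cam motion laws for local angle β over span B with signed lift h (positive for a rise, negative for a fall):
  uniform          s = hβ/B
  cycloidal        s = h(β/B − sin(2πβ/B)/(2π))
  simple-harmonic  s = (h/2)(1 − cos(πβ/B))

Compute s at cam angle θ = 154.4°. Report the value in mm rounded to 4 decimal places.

seg 1 [0°–43.4°] cycloidal, h=29: full span → s += 29 → s = 29.0000
seg 2 [43.4°–126.2°] dwell: s stays 29.0000
seg 3 [126.2°–250.4°] cycloidal, h=25: θ=154.4° here. β=28.2, B=124.2. 25·(0.2271 − sin(2π·0.2271)/(2π)) = 1.7387 → s = 30.7387

30.7387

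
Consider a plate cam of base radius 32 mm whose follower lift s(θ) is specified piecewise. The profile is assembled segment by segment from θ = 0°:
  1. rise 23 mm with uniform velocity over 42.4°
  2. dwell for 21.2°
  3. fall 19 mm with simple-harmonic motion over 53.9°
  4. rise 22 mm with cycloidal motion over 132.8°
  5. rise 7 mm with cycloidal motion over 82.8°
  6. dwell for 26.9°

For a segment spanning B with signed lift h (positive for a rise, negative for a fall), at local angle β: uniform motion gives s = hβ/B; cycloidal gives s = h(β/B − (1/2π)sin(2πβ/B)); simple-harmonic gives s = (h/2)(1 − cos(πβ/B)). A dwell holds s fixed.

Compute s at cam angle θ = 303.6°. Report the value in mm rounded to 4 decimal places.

seg 1 [0°–42.4°] uniform, h=23: full span → s += 23 → s = 23.0000
seg 2 [42.4°–63.6°] dwell: s stays 23.0000
seg 3 [63.6°–117.5°] simple-harmonic, h=-19: full span → s += -19 → s = 4.0000
seg 4 [117.5°–250.3°] cycloidal, h=22: full span → s += 22 → s = 26.0000
seg 5 [250.3°–333.1°] cycloidal, h=7: θ=303.6° here. β=53.3, B=82.8. 7·(0.6437 − sin(2π·0.6437)/(2π)) = 5.3808 → s = 31.3808

31.3808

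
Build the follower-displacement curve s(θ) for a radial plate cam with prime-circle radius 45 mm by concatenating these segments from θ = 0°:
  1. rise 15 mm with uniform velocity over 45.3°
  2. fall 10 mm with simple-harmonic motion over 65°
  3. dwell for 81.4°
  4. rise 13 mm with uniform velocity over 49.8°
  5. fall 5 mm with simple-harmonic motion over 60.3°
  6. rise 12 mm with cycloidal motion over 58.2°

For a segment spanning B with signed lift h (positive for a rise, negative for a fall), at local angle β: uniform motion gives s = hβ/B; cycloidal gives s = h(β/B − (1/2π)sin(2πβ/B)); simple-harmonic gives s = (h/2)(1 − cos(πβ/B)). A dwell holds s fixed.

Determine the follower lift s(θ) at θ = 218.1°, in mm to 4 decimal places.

seg 1 [0°–45.3°] uniform, h=15: full span → s += 15 → s = 15.0000
seg 2 [45.3°–110.3°] simple-harmonic, h=-10: full span → s += -10 → s = 5.0000
seg 3 [110.3°–191.7°] dwell: s stays 5.0000
seg 4 [191.7°–241.5°] uniform, h=13: θ=218.1° here. β=26.4, B=49.8. 13·26.4/49.8 = 6.8916 → s = 11.8916

11.8916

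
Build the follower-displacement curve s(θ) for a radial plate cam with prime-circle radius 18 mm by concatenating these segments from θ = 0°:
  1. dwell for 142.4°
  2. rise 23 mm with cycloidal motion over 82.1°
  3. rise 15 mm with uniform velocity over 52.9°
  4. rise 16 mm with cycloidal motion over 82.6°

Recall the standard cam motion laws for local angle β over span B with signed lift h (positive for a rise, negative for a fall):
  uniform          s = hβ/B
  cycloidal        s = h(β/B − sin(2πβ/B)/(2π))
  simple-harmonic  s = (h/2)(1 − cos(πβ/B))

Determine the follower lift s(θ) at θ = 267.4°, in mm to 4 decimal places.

seg 1 [0°–142.4°] dwell: s stays 0.0000
seg 2 [142.4°–224.5°] cycloidal, h=23: full span → s += 23 → s = 23.0000
seg 3 [224.5°–277.4°] uniform, h=15: θ=267.4° here. β=42.9, B=52.9. 15·42.9/52.9 = 12.1645 → s = 35.1645

35.1645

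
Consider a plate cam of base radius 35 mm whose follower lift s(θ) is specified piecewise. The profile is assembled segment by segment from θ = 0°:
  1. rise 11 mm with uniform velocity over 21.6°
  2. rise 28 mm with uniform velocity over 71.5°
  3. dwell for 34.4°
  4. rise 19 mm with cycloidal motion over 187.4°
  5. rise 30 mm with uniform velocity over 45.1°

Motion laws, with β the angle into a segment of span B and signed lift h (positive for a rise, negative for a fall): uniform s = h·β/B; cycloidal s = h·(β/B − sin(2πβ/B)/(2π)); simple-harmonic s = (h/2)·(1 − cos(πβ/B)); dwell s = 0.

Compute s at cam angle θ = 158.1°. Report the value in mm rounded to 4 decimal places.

seg 1 [0°–21.6°] uniform, h=11: full span → s += 11 → s = 11.0000
seg 2 [21.6°–93.1°] uniform, h=28: full span → s += 28 → s = 39.0000
seg 3 [93.1°–127.5°] dwell: s stays 39.0000
seg 4 [127.5°–314.9°] cycloidal, h=19: θ=158.1° here. β=30.6, B=187.4. 19·(0.1633 − sin(2π·0.1633)/(2π)) = 0.5163 → s = 39.5163

39.5163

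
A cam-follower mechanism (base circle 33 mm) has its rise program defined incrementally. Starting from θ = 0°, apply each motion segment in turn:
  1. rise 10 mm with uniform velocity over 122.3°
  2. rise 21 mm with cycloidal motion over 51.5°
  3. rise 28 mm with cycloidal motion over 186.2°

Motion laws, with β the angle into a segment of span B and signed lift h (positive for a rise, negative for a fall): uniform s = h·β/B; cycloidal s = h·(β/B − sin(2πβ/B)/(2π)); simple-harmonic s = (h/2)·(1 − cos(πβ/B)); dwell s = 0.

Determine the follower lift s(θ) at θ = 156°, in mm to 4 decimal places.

seg 1 [0°–122.3°] uniform, h=10: full span → s += 10 → s = 10.0000
seg 2 [122.3°–173.8°] cycloidal, h=21: θ=156° here. β=33.7, B=51.5. 21·(0.6544 − sin(2π·0.6544)/(2π)) = 16.4986 → s = 26.4986

26.4986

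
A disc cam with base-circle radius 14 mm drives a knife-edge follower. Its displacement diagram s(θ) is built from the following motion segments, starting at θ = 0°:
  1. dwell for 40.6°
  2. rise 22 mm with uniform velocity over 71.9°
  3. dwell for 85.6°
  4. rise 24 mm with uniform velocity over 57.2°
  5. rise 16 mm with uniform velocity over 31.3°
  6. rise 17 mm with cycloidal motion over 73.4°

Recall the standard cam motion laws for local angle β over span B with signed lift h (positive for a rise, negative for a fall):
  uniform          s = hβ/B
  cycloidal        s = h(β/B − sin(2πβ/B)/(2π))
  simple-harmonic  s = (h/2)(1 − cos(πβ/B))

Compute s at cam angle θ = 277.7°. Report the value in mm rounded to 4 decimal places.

seg 1 [0°–40.6°] dwell: s stays 0.0000
seg 2 [40.6°–112.5°] uniform, h=22: full span → s += 22 → s = 22.0000
seg 3 [112.5°–198.1°] dwell: s stays 22.0000
seg 4 [198.1°–255.3°] uniform, h=24: full span → s += 24 → s = 46.0000
seg 5 [255.3°–286.6°] uniform, h=16: θ=277.7° here. β=22.4, B=31.3. 16·22.4/31.3 = 11.4505 → s = 57.4505

57.4505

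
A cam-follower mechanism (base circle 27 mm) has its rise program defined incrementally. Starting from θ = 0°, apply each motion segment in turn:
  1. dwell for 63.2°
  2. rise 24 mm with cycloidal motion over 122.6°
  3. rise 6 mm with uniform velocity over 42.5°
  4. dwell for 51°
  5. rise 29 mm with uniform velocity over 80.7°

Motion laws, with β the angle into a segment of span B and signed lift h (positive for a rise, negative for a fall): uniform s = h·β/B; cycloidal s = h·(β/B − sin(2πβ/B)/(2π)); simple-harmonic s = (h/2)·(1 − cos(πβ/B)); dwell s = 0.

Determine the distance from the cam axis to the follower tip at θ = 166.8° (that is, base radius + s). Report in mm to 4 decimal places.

seg 1 [0°–63.2°] dwell: s stays 0.0000
seg 2 [63.2°–185.8°] cycloidal, h=24: θ=166.8° here. β=103.6, B=122.6. 24·(0.8450 − sin(2π·0.8450)/(2π)) = 23.4395 → s = 23.4395
radial distance = base radius + s = 27 + 23.4395 = 50.4395

50.4395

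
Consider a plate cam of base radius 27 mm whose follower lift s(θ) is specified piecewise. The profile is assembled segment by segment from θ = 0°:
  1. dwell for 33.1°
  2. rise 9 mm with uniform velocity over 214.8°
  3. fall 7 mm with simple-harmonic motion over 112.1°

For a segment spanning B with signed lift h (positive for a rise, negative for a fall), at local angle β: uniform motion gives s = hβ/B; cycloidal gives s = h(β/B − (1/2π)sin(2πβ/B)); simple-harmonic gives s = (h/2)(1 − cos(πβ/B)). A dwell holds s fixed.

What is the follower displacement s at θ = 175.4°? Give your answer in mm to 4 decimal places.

seg 1 [0°–33.1°] dwell: s stays 0.0000
seg 2 [33.1°–247.9°] uniform, h=9: θ=175.4° here. β=142.3, B=214.8. 9·142.3/214.8 = 5.9623 → s = 5.9623

5.9623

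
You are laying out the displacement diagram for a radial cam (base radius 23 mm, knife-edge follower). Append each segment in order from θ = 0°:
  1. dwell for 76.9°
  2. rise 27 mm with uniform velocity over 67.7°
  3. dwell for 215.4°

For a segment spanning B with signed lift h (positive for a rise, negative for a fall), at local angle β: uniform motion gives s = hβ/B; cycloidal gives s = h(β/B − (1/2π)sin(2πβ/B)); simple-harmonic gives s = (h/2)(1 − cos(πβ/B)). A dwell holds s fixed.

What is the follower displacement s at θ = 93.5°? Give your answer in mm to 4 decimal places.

seg 1 [0°–76.9°] dwell: s stays 0.0000
seg 2 [76.9°–144.6°] uniform, h=27: θ=93.5° here. β=16.6, B=67.7. 27·16.6/67.7 = 6.6204 → s = 6.6204

6.6204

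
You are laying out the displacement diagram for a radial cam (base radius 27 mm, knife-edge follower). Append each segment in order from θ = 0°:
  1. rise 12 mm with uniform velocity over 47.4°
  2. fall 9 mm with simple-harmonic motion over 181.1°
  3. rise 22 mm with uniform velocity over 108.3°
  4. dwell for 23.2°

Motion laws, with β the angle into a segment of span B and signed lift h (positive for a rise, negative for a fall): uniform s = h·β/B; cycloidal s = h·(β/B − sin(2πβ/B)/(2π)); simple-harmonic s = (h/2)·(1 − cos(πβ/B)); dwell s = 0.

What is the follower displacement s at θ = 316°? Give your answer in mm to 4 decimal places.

seg 1 [0°–47.4°] uniform, h=12: full span → s += 12 → s = 12.0000
seg 2 [47.4°–228.5°] simple-harmonic, h=-9: full span → s += -9 → s = 3.0000
seg 3 [228.5°–336.8°] uniform, h=22: θ=316° here. β=87.5, B=108.3. 22·87.5/108.3 = 17.7747 → s = 20.7747

20.7747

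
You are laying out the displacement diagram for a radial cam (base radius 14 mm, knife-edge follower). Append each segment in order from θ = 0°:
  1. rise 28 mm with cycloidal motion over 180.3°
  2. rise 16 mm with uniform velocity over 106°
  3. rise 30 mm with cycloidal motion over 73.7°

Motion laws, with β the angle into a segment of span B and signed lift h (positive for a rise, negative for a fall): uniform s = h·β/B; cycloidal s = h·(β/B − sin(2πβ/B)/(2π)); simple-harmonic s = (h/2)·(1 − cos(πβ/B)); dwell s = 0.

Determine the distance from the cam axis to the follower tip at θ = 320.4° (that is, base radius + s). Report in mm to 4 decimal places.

seg 1 [0°–180.3°] cycloidal, h=28: full span → s += 28 → s = 28.0000
seg 2 [180.3°–286.3°] uniform, h=16: full span → s += 16 → s = 44.0000
seg 3 [286.3°–360°] cycloidal, h=30: θ=320.4° here. β=34.1, B=73.7. 30·(0.4627 − sin(2π·0.4627)/(2π)) = 12.7714 → s = 56.7714
radial distance = base radius + s = 14 + 56.7714 = 70.7714

70.7714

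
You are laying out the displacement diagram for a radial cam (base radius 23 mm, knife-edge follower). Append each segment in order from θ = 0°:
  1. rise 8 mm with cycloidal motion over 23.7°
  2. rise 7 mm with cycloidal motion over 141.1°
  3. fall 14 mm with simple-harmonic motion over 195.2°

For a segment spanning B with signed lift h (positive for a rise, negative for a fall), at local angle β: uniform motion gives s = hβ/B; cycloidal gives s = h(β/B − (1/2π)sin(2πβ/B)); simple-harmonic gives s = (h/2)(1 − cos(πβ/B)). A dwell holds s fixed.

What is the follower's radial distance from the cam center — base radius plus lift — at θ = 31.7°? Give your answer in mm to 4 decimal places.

seg 1 [0°–23.7°] cycloidal, h=8: full span → s += 8 → s = 8.0000
seg 2 [23.7°–164.8°] cycloidal, h=7: θ=31.7° here. β=8, B=141.1. 7·(0.0567 − sin(2π·0.0567)/(2π)) = 0.0083 → s = 8.0083
radial distance = base radius + s = 23 + 8.0083 = 31.0083

31.0083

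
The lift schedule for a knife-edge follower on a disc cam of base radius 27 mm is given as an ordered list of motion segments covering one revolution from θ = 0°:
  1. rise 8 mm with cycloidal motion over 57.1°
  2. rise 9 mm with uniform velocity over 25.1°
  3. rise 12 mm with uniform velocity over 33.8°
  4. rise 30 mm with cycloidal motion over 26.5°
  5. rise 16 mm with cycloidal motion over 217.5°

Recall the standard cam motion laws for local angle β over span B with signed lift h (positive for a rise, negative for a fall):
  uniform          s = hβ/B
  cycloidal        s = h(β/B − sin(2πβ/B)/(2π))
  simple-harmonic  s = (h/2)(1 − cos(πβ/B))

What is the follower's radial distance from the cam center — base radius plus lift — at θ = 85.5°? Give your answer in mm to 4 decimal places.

seg 1 [0°–57.1°] cycloidal, h=8: full span → s += 8 → s = 8.0000
seg 2 [57.1°–82.2°] uniform, h=9: full span → s += 9 → s = 17.0000
seg 3 [82.2°–116°] uniform, h=12: θ=85.5° here. β=3.3, B=33.8. 12·3.3/33.8 = 1.1716 → s = 18.1716
radial distance = base radius + s = 27 + 18.1716 = 45.1716

45.1716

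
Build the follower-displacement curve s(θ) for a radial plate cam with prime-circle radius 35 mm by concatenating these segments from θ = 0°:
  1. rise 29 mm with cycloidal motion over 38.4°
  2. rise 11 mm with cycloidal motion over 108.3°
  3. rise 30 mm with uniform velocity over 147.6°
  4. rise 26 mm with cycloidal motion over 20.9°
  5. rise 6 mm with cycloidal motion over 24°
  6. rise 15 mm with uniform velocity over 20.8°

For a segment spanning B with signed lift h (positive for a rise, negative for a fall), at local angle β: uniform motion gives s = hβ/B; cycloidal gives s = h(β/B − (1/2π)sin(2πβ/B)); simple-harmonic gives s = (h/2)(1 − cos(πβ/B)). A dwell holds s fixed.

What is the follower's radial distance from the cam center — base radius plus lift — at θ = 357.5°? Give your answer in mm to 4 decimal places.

seg 1 [0°–38.4°] cycloidal, h=29: full span → s += 29 → s = 29.0000
seg 2 [38.4°–146.7°] cycloidal, h=11: full span → s += 11 → s = 40.0000
seg 3 [146.7°–294.3°] uniform, h=30: full span → s += 30 → s = 70.0000
seg 4 [294.3°–315.2°] cycloidal, h=26: full span → s += 26 → s = 96.0000
seg 5 [315.2°–339.2°] cycloidal, h=6: full span → s += 6 → s = 102.0000
seg 6 [339.2°–360°] uniform, h=15: θ=357.5° here. β=18.3, B=20.8. 15·18.3/20.8 = 13.1971 → s = 115.1971
radial distance = base radius + s = 35 + 115.1971 = 150.1971

150.1971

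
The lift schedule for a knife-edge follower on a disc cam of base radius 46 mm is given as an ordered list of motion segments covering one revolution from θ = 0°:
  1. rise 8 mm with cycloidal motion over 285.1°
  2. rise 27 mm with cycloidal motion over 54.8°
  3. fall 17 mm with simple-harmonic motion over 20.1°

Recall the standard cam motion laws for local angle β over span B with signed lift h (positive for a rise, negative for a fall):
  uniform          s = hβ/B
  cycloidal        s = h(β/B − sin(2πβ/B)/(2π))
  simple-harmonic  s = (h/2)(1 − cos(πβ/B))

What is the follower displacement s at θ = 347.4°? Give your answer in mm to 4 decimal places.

seg 1 [0°–285.1°] cycloidal, h=8: full span → s += 8 → s = 8.0000
seg 2 [285.1°–339.9°] cycloidal, h=27: full span → s += 27 → s = 35.0000
seg 3 [339.9°–360°] simple-harmonic, h=-17: θ=347.4° here. β=7.5, B=20.1. -17/2·(1 − cos(π·0.3731)) = -5.2012 → s = 29.7988

29.7988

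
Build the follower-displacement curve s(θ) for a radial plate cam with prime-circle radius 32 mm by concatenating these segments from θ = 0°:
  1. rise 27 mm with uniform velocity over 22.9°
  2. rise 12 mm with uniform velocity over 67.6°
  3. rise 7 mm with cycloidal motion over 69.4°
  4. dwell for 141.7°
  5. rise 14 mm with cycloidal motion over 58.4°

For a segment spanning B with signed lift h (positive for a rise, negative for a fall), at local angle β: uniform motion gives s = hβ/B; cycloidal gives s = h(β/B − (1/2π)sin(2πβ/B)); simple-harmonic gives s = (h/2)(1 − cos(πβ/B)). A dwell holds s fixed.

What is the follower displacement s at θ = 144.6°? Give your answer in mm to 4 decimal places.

seg 1 [0°–22.9°] uniform, h=27: full span → s += 27 → s = 27.0000
seg 2 [22.9°–90.5°] uniform, h=12: full span → s += 12 → s = 39.0000
seg 3 [90.5°–159.9°] cycloidal, h=7: θ=144.6° here. β=54.1, B=69.4. 7·(0.7795 − sin(2π·0.7795)/(2π)) = 6.5517 → s = 45.5517

45.5517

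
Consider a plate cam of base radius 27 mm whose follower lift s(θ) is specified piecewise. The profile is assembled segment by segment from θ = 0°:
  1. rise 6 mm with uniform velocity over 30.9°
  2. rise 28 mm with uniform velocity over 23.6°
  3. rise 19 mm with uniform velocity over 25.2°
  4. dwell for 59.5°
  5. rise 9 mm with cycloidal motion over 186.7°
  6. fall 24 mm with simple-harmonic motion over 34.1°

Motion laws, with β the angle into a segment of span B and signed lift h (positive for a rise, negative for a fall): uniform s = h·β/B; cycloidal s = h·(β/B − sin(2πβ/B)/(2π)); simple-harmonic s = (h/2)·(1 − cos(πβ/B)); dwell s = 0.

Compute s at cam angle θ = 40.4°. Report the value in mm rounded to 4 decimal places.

seg 1 [0°–30.9°] uniform, h=6: full span → s += 6 → s = 6.0000
seg 2 [30.9°–54.5°] uniform, h=28: θ=40.4° here. β=9.5, B=23.6. 28·9.5/23.6 = 11.2712 → s = 17.2712

17.2712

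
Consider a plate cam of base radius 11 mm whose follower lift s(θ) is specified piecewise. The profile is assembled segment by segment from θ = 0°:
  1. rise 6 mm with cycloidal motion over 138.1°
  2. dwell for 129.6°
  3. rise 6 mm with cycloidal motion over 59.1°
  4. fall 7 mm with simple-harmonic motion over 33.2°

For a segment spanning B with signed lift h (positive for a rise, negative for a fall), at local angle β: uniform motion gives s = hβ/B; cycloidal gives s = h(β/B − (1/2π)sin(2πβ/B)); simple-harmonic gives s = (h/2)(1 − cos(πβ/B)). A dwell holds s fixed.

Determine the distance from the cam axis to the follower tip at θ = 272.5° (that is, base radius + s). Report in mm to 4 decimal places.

seg 1 [0°–138.1°] cycloidal, h=6: full span → s += 6 → s = 6.0000
seg 2 [138.1°–267.7°] dwell: s stays 6.0000
seg 3 [267.7°–326.8°] cycloidal, h=6: θ=272.5° here. β=4.8, B=59.1. 6·(0.0812 − sin(2π·0.0812)/(2π)) = 0.0209 → s = 6.0209
radial distance = base radius + s = 11 + 6.0209 = 17.0209

17.0209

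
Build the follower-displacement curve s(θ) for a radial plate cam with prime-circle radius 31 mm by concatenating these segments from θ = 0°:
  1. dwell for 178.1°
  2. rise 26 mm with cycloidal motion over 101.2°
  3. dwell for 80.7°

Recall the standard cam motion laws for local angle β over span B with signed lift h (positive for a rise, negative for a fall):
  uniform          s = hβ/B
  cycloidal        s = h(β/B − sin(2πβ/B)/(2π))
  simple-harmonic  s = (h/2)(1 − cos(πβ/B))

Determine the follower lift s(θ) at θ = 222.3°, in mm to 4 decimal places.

seg 1 [0°–178.1°] dwell: s stays 0.0000
seg 2 [178.1°–279.3°] cycloidal, h=26: θ=222.3° here. β=44.2, B=101.2. 26·(0.4368 − sin(2π·0.4368)/(2π)) = 9.7544 → s = 9.7544

9.7544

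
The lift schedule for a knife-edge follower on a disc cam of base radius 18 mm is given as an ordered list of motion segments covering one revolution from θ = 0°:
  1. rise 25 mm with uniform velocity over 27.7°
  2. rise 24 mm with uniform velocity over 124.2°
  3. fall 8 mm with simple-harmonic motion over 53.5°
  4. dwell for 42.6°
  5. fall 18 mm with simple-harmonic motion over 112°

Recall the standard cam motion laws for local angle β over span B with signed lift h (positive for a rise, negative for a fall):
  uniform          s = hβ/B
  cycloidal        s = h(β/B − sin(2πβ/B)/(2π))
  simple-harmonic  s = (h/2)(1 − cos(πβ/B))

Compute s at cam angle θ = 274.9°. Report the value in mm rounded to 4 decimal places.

seg 1 [0°–27.7°] uniform, h=25: full span → s += 25 → s = 25.0000
seg 2 [27.7°–151.9°] uniform, h=24: full span → s += 24 → s = 49.0000
seg 3 [151.9°–205.4°] simple-harmonic, h=-8: full span → s += -8 → s = 41.0000
seg 4 [205.4°–248°] dwell: s stays 41.0000
seg 5 [248°–360°] simple-harmonic, h=-18: θ=274.9° here. β=26.9, B=112. -18/2·(1 − cos(π·0.2402)) = -2.4427 → s = 38.5573

38.5573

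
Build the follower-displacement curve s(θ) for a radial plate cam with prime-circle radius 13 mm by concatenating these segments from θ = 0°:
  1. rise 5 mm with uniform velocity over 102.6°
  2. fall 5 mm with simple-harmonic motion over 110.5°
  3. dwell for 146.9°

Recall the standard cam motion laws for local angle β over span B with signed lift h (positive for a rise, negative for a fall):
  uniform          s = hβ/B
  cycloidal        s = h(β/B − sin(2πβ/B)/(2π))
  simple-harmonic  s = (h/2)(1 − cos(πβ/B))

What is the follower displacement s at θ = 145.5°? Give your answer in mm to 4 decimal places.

seg 1 [0°–102.6°] uniform, h=5: full span → s += 5 → s = 5.0000
seg 2 [102.6°–213.1°] simple-harmonic, h=-5: θ=145.5° here. β=42.9, B=110.5. -5/2·(1 − cos(π·0.3882)) = -1.6401 → s = 3.3599

3.3599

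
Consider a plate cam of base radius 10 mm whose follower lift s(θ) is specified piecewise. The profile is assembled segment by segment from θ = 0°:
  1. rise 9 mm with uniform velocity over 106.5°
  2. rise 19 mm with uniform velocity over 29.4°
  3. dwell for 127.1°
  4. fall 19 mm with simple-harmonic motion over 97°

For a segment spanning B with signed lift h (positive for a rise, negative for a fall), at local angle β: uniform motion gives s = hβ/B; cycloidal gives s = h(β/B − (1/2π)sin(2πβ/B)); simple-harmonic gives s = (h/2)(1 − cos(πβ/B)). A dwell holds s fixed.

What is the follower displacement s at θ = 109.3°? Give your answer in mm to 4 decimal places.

seg 1 [0°–106.5°] uniform, h=9: full span → s += 9 → s = 9.0000
seg 2 [106.5°–135.9°] uniform, h=19: θ=109.3° here. β=2.8, B=29.4. 19·2.8/29.4 = 1.8095 → s = 10.8095

10.8095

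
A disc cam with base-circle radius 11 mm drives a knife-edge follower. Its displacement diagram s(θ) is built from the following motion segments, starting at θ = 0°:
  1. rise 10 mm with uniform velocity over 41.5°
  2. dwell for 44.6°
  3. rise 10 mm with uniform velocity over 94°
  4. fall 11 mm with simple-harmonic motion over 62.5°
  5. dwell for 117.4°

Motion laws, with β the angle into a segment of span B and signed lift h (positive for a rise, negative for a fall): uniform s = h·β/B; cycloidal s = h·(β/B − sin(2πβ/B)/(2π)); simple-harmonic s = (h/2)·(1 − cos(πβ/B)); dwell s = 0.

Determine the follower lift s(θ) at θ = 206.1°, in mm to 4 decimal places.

seg 1 [0°–41.5°] uniform, h=10: full span → s += 10 → s = 10.0000
seg 2 [41.5°–86.1°] dwell: s stays 10.0000
seg 3 [86.1°–180.1°] uniform, h=10: full span → s += 10 → s = 20.0000
seg 4 [180.1°–242.6°] simple-harmonic, h=-11: θ=206.1° here. β=26, B=62.5. -11/2·(1 − cos(π·0.4160)) = -4.0654 → s = 15.9346

15.9346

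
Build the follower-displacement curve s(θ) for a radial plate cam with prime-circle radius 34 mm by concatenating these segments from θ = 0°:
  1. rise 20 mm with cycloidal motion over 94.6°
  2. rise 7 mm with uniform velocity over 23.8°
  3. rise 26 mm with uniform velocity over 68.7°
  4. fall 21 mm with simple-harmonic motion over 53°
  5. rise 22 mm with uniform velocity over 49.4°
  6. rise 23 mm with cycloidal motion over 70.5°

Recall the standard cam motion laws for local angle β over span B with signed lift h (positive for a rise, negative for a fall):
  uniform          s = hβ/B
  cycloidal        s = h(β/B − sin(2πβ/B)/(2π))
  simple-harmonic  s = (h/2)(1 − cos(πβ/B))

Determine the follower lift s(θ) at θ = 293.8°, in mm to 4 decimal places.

seg 1 [0°–94.6°] cycloidal, h=20: full span → s += 20 → s = 20.0000
seg 2 [94.6°–118.4°] uniform, h=7: full span → s += 7 → s = 27.0000
seg 3 [118.4°–187.1°] uniform, h=26: full span → s += 26 → s = 53.0000
seg 4 [187.1°–240.1°] simple-harmonic, h=-21: full span → s += -21 → s = 32.0000
seg 5 [240.1°–289.5°] uniform, h=22: full span → s += 22 → s = 54.0000
seg 6 [289.5°–360°] cycloidal, h=23: θ=293.8° here. β=4.3, B=70.5. 23·(0.0610 − sin(2π·0.0610)/(2π)) = 0.0341 → s = 54.0341

54.0341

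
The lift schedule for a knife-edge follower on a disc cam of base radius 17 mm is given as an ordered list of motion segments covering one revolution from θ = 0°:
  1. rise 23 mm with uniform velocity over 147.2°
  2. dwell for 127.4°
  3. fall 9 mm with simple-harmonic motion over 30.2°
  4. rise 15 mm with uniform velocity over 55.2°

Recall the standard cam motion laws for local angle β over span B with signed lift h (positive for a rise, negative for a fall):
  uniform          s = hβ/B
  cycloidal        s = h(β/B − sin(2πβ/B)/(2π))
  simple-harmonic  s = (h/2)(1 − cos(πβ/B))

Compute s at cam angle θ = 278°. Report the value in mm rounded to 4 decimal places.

seg 1 [0°–147.2°] uniform, h=23: full span → s += 23 → s = 23.0000
seg 2 [147.2°–274.6°] dwell: s stays 23.0000
seg 3 [274.6°–304.8°] simple-harmonic, h=-9: θ=278° here. β=3.4, B=30.2. -9/2·(1 − cos(π·0.1126)) = -0.2785 → s = 22.7215

22.7215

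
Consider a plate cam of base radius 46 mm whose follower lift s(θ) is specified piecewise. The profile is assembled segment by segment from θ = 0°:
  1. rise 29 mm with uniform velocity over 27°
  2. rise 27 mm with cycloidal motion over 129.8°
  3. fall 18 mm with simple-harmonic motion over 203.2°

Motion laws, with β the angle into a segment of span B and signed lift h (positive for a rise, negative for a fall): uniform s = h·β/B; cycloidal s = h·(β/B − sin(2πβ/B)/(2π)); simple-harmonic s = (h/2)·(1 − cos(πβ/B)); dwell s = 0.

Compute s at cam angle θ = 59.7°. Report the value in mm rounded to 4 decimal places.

seg 1 [0°–27°] uniform, h=29: full span → s += 29 → s = 29.0000
seg 2 [27°–156.8°] cycloidal, h=27: θ=59.7° here. β=32.7, B=129.8. 27·(0.2519 − sin(2π·0.2519)/(2π)) = 2.5051 → s = 31.5051

31.5051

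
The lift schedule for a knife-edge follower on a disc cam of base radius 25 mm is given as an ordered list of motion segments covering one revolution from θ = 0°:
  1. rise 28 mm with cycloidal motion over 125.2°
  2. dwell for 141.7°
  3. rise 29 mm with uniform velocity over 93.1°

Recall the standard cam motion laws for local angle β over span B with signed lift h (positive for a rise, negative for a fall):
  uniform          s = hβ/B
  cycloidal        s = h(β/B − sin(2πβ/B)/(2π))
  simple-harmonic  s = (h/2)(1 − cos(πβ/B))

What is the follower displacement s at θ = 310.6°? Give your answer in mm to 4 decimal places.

seg 1 [0°–125.2°] cycloidal, h=28: full span → s += 28 → s = 28.0000
seg 2 [125.2°–266.9°] dwell: s stays 28.0000
seg 3 [266.9°–360°] uniform, h=29: θ=310.6° here. β=43.7, B=93.1. 29·43.7/93.1 = 13.6122 → s = 41.6122

41.6122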